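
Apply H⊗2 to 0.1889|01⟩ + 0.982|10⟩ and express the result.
0.5855|00⟩ + 0.3966|01⟩ - 0.3966|10⟩ - 0.5855|11⟩

H⊗2 gives amp(|y⟩) = (1/2) Σ_x (−1)^(x·y) amp(|x⟩), where x·y is the number of positions in which both x and y have a 1.
|00⟩: (0.1889 + 0.982)/2 = 0.5855
|01⟩: (-0.1889 + 0.982)/2 = 0.3966
|10⟩: (0.1889 - 0.982)/2 = -0.3966
|11⟩: (-0.1889 - 0.982)/2 = -0.5855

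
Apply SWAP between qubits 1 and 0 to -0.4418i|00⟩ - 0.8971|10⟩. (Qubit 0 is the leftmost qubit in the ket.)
-0.4418i|00⟩ - 0.8971|01⟩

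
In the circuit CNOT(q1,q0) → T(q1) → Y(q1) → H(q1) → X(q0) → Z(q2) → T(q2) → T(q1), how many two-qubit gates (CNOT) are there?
1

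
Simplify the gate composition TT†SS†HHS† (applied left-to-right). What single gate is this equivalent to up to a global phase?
S†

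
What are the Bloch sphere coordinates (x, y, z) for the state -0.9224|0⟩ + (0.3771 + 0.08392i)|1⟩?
(-0.6957, -0.1548, 0.7016)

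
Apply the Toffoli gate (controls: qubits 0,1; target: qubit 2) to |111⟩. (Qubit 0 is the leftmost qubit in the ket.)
|110⟩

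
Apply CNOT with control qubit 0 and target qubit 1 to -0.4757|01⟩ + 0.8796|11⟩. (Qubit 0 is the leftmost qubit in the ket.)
-0.4757|01⟩ + 0.8796|10⟩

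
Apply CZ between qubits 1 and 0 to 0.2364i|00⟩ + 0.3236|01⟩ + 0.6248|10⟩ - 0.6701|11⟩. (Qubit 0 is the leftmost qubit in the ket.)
0.2364i|00⟩ + 0.3236|01⟩ + 0.6248|10⟩ + 0.6701|11⟩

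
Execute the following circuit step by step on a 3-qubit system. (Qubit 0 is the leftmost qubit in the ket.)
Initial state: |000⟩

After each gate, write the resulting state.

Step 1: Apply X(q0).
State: |100⟩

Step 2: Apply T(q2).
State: |100⟩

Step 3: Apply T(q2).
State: |100⟩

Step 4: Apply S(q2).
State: |100⟩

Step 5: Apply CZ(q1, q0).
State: |100⟩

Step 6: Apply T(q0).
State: (1/√2 + (1/√2)i)|100⟩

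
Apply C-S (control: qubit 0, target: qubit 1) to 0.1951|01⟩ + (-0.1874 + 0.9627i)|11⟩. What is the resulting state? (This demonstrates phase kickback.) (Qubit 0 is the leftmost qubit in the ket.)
0.1951|01⟩ + (-0.9627 - 0.1874i)|11⟩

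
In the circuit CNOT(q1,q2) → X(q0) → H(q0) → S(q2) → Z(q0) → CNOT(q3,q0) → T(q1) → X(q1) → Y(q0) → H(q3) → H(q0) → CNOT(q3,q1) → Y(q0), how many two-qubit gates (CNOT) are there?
3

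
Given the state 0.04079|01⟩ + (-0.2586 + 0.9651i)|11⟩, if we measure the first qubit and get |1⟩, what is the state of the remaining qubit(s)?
(-0.2588 + 0.9659i)|1⟩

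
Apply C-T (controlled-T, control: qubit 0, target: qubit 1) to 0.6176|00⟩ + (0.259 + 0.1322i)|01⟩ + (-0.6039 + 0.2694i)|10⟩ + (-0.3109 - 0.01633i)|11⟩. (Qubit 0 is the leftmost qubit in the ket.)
0.6176|00⟩ + (0.259 + 0.1322i)|01⟩ + (-0.6039 + 0.2694i)|10⟩ + (-0.2083 - 0.2314i)|11⟩

C-T leaves the control-|0⟩ kets |00⟩, |01⟩ unchanged and applies T to qubit 1 on the control-|1⟩ pair (|10⟩, |11⟩).
T = [[1, 0], [0, (1/√2 + (1/√2)i)]].
With a = amp(|10⟩) = (-0.6039 + 0.2694i) and b = amp(|11⟩) = (-0.3109 - 0.01633i):
new amp(|10⟩) = (1)·a = (-0.6039 + 0.2694i)
new amp(|11⟩) = (1/√2 + (1/√2)i)·b = (-0.2083 - 0.2314i)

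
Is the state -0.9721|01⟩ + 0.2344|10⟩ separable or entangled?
Entangled

Writing the state as a|00⟩ + b|01⟩ + c|10⟩ + d|11⟩, it is a product state iff ad − bc = 0.
Here (a, b, c, d) = (0, -0.9721, 0.2344, 0): ad − bc = (0)(0) − (-0.9721)(0.2344) = 0.2279 ≠ 0, so the state is entangled.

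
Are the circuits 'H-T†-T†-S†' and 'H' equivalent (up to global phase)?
No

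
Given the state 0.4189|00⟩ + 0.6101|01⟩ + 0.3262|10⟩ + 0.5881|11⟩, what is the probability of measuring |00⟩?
0.1755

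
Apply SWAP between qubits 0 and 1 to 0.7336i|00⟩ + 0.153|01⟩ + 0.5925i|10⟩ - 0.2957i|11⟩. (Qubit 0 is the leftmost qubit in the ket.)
0.7336i|00⟩ + 0.5925i|01⟩ + 0.153|10⟩ - 0.2957i|11⟩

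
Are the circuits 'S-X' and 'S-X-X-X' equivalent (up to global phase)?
Yes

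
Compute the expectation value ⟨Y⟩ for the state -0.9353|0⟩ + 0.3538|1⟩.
0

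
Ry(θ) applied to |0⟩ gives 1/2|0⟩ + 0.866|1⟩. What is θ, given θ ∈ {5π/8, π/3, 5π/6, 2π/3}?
2π/3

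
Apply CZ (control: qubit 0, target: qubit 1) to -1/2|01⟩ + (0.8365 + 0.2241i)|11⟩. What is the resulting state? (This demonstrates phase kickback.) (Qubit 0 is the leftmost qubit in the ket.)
-1/2|01⟩ + (-0.8365 - 0.2241i)|11⟩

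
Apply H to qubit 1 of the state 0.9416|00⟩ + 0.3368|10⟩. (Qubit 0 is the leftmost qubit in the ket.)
0.6658|00⟩ + 0.6658|01⟩ + 0.2382|10⟩ + 0.2382|11⟩

H on qubit 1 mixes each pair of kets that differ only in qubit 1: amplitudes (a, b) of (|…0…⟩, |…1…⟩) become ((a + b)/√2, (a − b)/√2). Kets absent from the input have amplitude 0.
(|00⟩, |01⟩): (a, b) = (0.9416, 0) → (0.6658, 0.6658)
(|10⟩, |11⟩): (a, b) = (0.3368, 0) → (0.2382, 0.2382)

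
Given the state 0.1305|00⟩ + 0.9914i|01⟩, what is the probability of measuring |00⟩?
0.01703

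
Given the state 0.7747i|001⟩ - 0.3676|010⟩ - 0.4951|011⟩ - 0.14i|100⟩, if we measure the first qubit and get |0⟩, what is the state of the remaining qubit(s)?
0.7824i|01⟩ - 0.3713|10⟩ - 0.5|11⟩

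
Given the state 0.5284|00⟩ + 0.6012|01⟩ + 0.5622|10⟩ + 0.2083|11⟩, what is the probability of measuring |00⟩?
0.2792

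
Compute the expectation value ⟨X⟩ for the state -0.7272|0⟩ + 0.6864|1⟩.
-0.9983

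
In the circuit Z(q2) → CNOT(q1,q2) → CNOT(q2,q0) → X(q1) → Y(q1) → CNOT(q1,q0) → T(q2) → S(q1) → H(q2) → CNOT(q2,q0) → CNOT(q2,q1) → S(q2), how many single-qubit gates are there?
7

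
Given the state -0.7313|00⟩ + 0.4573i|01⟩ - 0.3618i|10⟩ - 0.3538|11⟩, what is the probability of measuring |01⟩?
0.2091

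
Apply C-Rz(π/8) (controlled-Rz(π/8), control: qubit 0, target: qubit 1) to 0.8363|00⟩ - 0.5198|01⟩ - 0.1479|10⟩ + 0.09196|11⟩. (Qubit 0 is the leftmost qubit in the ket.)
0.8363|00⟩ - 0.5198|01⟩ + (-0.1451 + 0.02885i)|10⟩ + (0.09019 + 0.01794i)|11⟩

C-Rz(π/8) leaves the control-|0⟩ kets |00⟩, |01⟩ unchanged and applies Rz(π/8) to qubit 1 on the control-|1⟩ pair (|10⟩, |11⟩).
Rz(π/8) = [[e^(−iθ/2), 0], [0, e^(iθ/2)]] with e^(±iθ/2) = cos(θ/2) ± i·sin(θ/2); θ = π/8, cos(θ/2) ≈ 0.980785, sin(θ/2) ≈ 0.19509.
With a = amp(|10⟩) = -0.1479 and b = amp(|11⟩) = 0.09196:
new amp(|10⟩) = (0.980785 - 0.19509i)·a = (-0.1451 + 0.02885i)
new amp(|11⟩) = (0.980785 + 0.19509i)·b = (0.09019 + 0.01794i)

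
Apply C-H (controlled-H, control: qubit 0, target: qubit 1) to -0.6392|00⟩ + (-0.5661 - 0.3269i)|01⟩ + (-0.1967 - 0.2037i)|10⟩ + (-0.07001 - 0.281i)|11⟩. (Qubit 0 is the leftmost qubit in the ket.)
-0.6392|00⟩ + (-0.5661 - 0.3269i)|01⟩ + (-0.1886 - 0.3427i)|10⟩ + (-0.08958 + 0.05466i)|11⟩

C-H leaves the control-|0⟩ kets |00⟩, |01⟩ unchanged and applies H to qubit 1 on the control-|1⟩ pair (|10⟩, |11⟩).
H = [[1/√2, 1/√2], [1/√2, -1/√2]].
With a = amp(|10⟩) = (-0.1967 - 0.2037i) and b = amp(|11⟩) = (-0.07001 - 0.281i):
new amp(|10⟩) = (1/√2)·a + (1/√2)·b = (-0.1886 - 0.3427i)
new amp(|11⟩) = (1/√2)·a + (-1/√2)·b = (-0.08958 + 0.05466i)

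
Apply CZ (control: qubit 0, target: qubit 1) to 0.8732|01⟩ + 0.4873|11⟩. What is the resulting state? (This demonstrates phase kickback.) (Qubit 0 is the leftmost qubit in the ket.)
0.8732|01⟩ - 0.4873|11⟩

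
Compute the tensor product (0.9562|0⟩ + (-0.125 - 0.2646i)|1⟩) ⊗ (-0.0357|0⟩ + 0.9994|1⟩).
-0.03414|00⟩ + 0.9556|01⟩ + (0.004463 + 0.009446i)|10⟩ + (-0.1249 - 0.2644i)|11⟩

amp(|b₁b₂…⟩) = product of the factor amplitudes for bits b₁, b₂, …; only kets whose every factor amplitude is nonzero survive.
|00⟩: (0.9562)(-0.0357) = -0.03414
|01⟩: (0.9562)(0.9994) = 0.9556
|10⟩: (-0.125 - 0.2646i)(-0.0357) = (0.004463 + 0.009446i)
|11⟩: (-0.125 - 0.2646i)(0.9994) = (-0.1249 - 0.2644i)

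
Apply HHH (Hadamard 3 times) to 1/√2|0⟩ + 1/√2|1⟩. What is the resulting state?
|0⟩

H² = I, so H^3 = H: a single Hadamard. With (a, b) = (1/√2, 1/√2), H gives ((a + b)/√2, (a − b)/√2) = (1, 0).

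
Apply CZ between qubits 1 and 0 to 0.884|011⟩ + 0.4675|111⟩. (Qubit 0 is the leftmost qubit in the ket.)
0.884|011⟩ - 0.4675|111⟩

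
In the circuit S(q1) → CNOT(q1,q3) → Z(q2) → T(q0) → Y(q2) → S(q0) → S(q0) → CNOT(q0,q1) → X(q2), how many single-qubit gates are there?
7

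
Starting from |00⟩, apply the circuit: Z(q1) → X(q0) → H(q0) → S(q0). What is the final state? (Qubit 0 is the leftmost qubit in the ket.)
1/√2|00⟩ - (1/√2)i|10⟩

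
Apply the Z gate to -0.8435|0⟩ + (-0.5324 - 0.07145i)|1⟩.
-0.8435|0⟩ + (0.5324 + 0.07145i)|1⟩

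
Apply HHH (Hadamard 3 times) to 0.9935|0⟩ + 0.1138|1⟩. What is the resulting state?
0.783|0⟩ + 0.622|1⟩

H² = I, so H^3 = H: a single Hadamard. With (a, b) = (0.9935, 0.1138), H gives ((a + b)/√2, (a − b)/√2) = (0.783, 0.622).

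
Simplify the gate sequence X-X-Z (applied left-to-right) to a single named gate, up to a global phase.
Z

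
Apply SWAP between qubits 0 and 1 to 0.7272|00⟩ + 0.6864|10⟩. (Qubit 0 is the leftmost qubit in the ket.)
0.7272|00⟩ + 0.6864|01⟩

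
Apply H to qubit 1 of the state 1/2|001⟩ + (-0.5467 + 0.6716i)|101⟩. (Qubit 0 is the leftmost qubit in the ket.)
1/√8|001⟩ + 1/√8|011⟩ + (-0.3866 + 0.4749i)|101⟩ + (-0.3866 + 0.4749i)|111⟩

H on qubit 1 mixes each pair of kets that differ only in qubit 1: amplitudes (a, b) of (|…0…⟩, |…1…⟩) become ((a + b)/√2, (a − b)/√2). Kets absent from the input have amplitude 0.
(|001⟩, |011⟩): (a, b) = (1/2, 0) → (1/√8, 1/√8)
(|101⟩, |111⟩): (a, b) = ((-0.5467 + 0.6716i), 0) → ((-0.3866 + 0.4749i), (-0.3866 + 0.4749i))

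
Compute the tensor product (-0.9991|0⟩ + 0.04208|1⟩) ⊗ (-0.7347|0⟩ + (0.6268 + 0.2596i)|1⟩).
0.734|00⟩ + (-0.6262 - 0.2594i)|01⟩ - 0.03092|10⟩ + (0.02638 + 0.01092i)|11⟩

amp(|b₁b₂…⟩) = product of the factor amplitudes for bits b₁, b₂, …; only kets whose every factor amplitude is nonzero survive.
|00⟩: (-0.9991)(-0.7347) = 0.734
|01⟩: (-0.9991)(0.6268 + 0.2596i) = (-0.6262 - 0.2594i)
|10⟩: (0.04208)(-0.7347) = -0.03092
|11⟩: (0.04208)(0.6268 + 0.2596i) = (0.02638 + 0.01092i)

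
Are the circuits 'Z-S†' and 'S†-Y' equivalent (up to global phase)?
No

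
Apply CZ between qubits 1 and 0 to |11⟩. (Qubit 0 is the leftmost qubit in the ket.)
-|11⟩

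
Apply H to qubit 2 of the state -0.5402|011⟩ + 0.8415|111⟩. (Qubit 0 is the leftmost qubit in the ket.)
-0.382|010⟩ + 0.382|011⟩ + 0.595|110⟩ - 0.595|111⟩

H on qubit 2 mixes each pair of kets that differ only in qubit 2: amplitudes (a, b) of (|…0…⟩, |…1…⟩) become ((a + b)/√2, (a − b)/√2). Kets absent from the input have amplitude 0.
(|010⟩, |011⟩): (a, b) = (0, -0.5402) → (-0.382, 0.382)
(|110⟩, |111⟩): (a, b) = (0, 0.8415) → (0.595, -0.595)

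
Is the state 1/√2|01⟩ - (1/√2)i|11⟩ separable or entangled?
Separable

Writing the state as a|00⟩ + b|01⟩ + c|10⟩ + d|11⟩, it is a product state iff ad − bc = 0.
Here (a, b, c, d) = (0, 1/√2, 0, -(1/√2)i): ad − bc = (0)(-(1/√2)i) − (1/√2)(0) = 0, so the state is separable.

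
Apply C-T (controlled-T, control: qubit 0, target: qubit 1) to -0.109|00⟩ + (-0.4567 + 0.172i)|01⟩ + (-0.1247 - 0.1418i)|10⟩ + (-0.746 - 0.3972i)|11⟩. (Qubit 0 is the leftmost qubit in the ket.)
-0.109|00⟩ + (-0.4567 + 0.172i)|01⟩ + (-0.1247 - 0.1418i)|10⟩ + (-0.2466 - 0.8084i)|11⟩

C-T leaves the control-|0⟩ kets |00⟩, |01⟩ unchanged and applies T to qubit 1 on the control-|1⟩ pair (|10⟩, |11⟩).
T = [[1, 0], [0, (1/√2 + (1/√2)i)]].
With a = amp(|10⟩) = (-0.1247 - 0.1418i) and b = amp(|11⟩) = (-0.746 - 0.3972i):
new amp(|10⟩) = (1)·a = (-0.1247 - 0.1418i)
new amp(|11⟩) = (1/√2 + (1/√2)i)·b = (-0.2466 - 0.8084i)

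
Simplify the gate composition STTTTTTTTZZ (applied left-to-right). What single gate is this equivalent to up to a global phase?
S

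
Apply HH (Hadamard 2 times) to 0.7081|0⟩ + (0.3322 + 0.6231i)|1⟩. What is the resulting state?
0.7081|0⟩ + (0.3322 + 0.6231i)|1⟩

H² = I, so an even number of Hadamards cancels: H^2 = I and the state is unchanged.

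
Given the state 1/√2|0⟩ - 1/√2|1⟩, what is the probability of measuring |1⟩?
1/2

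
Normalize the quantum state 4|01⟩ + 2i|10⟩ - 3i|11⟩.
0.7428|01⟩ + 0.3714i|10⟩ - 0.5571i|11⟩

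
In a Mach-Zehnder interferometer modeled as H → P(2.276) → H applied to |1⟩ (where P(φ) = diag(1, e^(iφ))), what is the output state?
(0.8241 - 0.3807i)|0⟩ + (0.1759 + 0.3807i)|1⟩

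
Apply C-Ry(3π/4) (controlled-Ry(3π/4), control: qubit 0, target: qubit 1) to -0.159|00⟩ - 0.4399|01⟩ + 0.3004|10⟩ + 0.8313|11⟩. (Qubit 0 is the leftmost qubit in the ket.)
-0.159|00⟩ - 0.4399|01⟩ - 0.6531|10⟩ + 0.5957|11⟩

C-Ry(3π/4) leaves the control-|0⟩ kets |00⟩, |01⟩ unchanged and applies Ry(3π/4) to qubit 1 on the control-|1⟩ pair (|10⟩, |11⟩).
Ry(3π/4) = [[cos(θ/2), −sin(θ/2)], [sin(θ/2), cos(θ/2)]]; θ = 3π/4, cos(θ/2) ≈ 0.382683, sin(θ/2) ≈ 0.92388.
With a = amp(|10⟩) = 0.3004 and b = amp(|11⟩) = 0.8313:
new amp(|10⟩) = (0.382683)·a + (-0.92388)·b = -0.6531
new amp(|11⟩) = (0.92388)·a + (0.382683)·b = 0.5957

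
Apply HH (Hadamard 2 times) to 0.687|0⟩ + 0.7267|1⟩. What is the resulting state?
0.687|0⟩ + 0.7267|1⟩

H² = I, so an even number of Hadamards cancels: H^2 = I and the state is unchanged.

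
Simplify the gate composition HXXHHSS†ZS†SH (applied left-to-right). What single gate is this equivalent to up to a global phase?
X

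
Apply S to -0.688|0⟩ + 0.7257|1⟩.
-0.688|0⟩ + 0.7257i|1⟩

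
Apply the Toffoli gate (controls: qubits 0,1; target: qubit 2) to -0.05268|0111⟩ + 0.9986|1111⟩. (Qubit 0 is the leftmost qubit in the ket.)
-0.05268|0111⟩ + 0.9986|1101⟩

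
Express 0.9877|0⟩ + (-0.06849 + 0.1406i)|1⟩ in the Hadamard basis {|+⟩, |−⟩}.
(0.65 + 0.09942i)|+⟩ + (0.7468 - 0.09942i)|−⟩

With |ψ⟩ = α|0⟩ + β|1⟩, the Hadamard-basis coefficients are ⟨+|ψ⟩ = (α + β)/√2 and ⟨−|ψ⟩ = (α − β)/√2.
Here α = 0.9877, β = (-0.06849 + 0.1406i): (α + β)/√2 = (0.65 + 0.09942i), (α − β)/√2 = (0.7468 - 0.09942i).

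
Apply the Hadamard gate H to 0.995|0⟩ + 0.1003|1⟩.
0.7745|0⟩ + 0.6326|1⟩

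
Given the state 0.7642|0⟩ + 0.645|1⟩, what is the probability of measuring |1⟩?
0.416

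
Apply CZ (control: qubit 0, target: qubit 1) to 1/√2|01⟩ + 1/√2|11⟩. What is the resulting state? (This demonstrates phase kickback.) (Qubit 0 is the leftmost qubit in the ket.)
1/√2|01⟩ - 1/√2|11⟩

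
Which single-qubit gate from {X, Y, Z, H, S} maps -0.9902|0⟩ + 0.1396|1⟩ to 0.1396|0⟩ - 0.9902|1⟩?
X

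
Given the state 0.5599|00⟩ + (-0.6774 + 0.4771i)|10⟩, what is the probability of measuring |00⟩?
0.3135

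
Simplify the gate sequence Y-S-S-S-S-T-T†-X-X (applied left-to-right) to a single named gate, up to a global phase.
Y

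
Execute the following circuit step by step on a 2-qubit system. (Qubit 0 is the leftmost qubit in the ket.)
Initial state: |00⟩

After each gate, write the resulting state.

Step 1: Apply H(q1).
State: 1/√2|00⟩ + 1/√2|01⟩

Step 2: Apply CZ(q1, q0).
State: 1/√2|00⟩ + 1/√2|01⟩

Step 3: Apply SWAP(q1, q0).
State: 1/√2|00⟩ + 1/√2|10⟩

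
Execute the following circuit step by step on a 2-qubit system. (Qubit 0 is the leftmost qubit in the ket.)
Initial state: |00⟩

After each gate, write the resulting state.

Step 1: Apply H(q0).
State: 1/√2|00⟩ + 1/√2|10⟩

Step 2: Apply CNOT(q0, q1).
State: 1/√2|00⟩ + 1/√2|11⟩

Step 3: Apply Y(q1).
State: (1/√2)i|01⟩ - (1/√2)i|10⟩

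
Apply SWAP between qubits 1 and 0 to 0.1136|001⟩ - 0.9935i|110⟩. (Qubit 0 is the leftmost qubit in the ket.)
0.1136|001⟩ - 0.9935i|110⟩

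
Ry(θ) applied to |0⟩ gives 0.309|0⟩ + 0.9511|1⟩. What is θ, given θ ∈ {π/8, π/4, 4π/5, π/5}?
4π/5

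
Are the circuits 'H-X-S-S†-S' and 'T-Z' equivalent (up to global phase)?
No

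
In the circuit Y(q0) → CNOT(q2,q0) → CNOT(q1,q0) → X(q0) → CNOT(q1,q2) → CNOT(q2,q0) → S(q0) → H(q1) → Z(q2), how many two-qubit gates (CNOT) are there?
4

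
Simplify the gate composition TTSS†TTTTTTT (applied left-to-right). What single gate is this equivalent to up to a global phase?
T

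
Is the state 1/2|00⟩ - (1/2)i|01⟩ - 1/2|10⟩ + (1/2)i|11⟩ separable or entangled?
Separable

Writing the state as a|00⟩ + b|01⟩ + c|10⟩ + d|11⟩, it is a product state iff ad − bc = 0.
Here (a, b, c, d) = (1/2, -(1/2)i, -1/2, (1/2)i): ad − bc = (1/2)((1/2)i) − (-(1/2)i)(-1/2) = 0, so the state is separable.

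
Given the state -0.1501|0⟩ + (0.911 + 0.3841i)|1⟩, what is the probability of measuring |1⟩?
0.9775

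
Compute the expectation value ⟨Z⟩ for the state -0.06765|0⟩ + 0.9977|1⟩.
-0.9908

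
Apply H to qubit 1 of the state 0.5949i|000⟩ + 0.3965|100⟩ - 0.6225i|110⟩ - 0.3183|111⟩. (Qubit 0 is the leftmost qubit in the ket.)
0.4207i|000⟩ + 0.4207i|010⟩ + (0.2804 - 0.4402i)|100⟩ - 0.2251|101⟩ + (0.2804 + 0.4402i)|110⟩ + 0.2251|111⟩

H on qubit 1 mixes each pair of kets that differ only in qubit 1: amplitudes (a, b) of (|…0…⟩, |…1…⟩) become ((a + b)/√2, (a − b)/√2). Kets absent from the input have amplitude 0.
(|000⟩, |010⟩): (a, b) = (0.5949i, 0) → (0.4207i, 0.4207i)
(|100⟩, |110⟩): (a, b) = (0.3965, -0.6225i) → ((0.2804 - 0.4402i), (0.2804 + 0.4402i))
(|101⟩, |111⟩): (a, b) = (0, -0.3183) → (-0.2251, 0.2251)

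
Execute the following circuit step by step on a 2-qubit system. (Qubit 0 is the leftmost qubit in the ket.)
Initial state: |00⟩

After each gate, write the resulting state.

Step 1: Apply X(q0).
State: |10⟩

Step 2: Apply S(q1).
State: |10⟩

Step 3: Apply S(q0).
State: i|10⟩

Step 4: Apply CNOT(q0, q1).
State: i|11⟩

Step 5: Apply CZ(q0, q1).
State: -i|11⟩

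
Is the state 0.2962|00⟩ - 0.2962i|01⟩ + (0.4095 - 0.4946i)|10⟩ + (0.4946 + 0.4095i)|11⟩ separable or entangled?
Entangled

Writing the state as a|00⟩ + b|01⟩ + c|10⟩ + d|11⟩, it is a product state iff ad − bc = 0.
Here (a, b, c, d) = (0.2962, -0.2962i, (0.4095 - 0.4946i), (0.4946 + 0.4095i)): ad − bc = (0.2962)(0.4946 + 0.4095i) − (-0.2962i)(0.4095 - 0.4946i) = (0.293 + 0.2426i) ≠ 0, so the state is entangled.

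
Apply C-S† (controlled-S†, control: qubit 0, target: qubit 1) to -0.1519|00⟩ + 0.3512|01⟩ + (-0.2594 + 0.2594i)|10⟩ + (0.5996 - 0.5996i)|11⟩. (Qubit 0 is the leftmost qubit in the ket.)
-0.1519|00⟩ + 0.3512|01⟩ + (-0.2594 + 0.2594i)|10⟩ + (-0.5996 - 0.5996i)|11⟩

C-S† leaves the control-|0⟩ kets |00⟩, |01⟩ unchanged and applies S† to qubit 1 on the control-|1⟩ pair (|10⟩, |11⟩).
S† = [[1, 0], [0, -i]].
With a = amp(|10⟩) = (-0.2594 + 0.2594i) and b = amp(|11⟩) = (0.5996 - 0.5996i):
new amp(|10⟩) = (1)·a = (-0.2594 + 0.2594i)
new amp(|11⟩) = (-i)·b = (-0.5996 - 0.5996i)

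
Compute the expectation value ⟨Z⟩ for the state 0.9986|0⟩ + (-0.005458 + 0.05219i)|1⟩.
0.9944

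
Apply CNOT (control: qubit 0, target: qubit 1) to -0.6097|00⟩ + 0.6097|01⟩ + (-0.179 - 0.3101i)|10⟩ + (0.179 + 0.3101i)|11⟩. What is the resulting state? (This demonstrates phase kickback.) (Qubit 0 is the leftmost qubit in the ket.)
-0.6097|00⟩ + 0.6097|01⟩ + (0.179 + 0.3101i)|10⟩ + (-0.179 - 0.3101i)|11⟩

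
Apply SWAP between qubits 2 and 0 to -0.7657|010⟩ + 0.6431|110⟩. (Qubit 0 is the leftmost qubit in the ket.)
-0.7657|010⟩ + 0.6431|011⟩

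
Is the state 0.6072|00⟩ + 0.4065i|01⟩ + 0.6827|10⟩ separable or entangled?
Entangled

Writing the state as a|00⟩ + b|01⟩ + c|10⟩ + d|11⟩, it is a product state iff ad − bc = 0.
Here (a, b, c, d) = (0.6072, 0.4065i, 0.6827, 0): ad − bc = (0.6072)(0) − (0.4065i)(0.6827) = -0.2775i ≠ 0, so the state is entangled.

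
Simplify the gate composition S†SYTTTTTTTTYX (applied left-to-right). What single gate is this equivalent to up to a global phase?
X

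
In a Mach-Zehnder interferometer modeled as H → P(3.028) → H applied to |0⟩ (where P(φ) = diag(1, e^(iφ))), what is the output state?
(0.003222 + 0.05667i)|0⟩ + (0.9968 - 0.05667i)|1⟩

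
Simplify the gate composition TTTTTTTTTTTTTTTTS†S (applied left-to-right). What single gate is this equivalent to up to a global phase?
I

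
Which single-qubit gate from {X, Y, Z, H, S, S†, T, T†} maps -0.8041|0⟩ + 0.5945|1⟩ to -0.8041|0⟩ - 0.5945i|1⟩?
S†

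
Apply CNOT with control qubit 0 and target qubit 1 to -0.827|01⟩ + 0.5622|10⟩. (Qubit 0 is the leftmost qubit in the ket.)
-0.827|01⟩ + 0.5622|11⟩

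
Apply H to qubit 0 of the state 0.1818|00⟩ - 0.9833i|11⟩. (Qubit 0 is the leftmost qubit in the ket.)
0.1286|00⟩ - 0.6953i|01⟩ + 0.1286|10⟩ + 0.6953i|11⟩

H on qubit 0 mixes each pair of kets that differ only in qubit 0: amplitudes (a, b) of (|…0…⟩, |…1…⟩) become ((a + b)/√2, (a − b)/√2). Kets absent from the input have amplitude 0.
(|00⟩, |10⟩): (a, b) = (0.1818, 0) → (0.1286, 0.1286)
(|01⟩, |11⟩): (a, b) = (0, -0.9833i) → (-0.6953i, 0.6953i)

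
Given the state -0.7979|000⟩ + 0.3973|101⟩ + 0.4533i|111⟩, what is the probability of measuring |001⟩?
0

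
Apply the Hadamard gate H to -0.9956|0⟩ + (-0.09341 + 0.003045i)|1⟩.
(-0.77 + 0.002153i)|0⟩ + (-0.6379 - 0.002153i)|1⟩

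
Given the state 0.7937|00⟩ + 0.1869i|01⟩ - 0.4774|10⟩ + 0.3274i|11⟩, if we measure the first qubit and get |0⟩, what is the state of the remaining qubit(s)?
0.9734|0⟩ + 0.2292i|1⟩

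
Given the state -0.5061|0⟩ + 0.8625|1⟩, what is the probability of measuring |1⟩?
0.7439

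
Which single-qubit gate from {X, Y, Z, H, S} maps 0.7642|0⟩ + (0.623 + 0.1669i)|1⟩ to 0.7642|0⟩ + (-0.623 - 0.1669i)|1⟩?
Z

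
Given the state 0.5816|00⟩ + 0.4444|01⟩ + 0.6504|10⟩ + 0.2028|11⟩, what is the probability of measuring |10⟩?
0.423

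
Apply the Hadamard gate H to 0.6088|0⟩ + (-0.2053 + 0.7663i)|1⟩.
(0.2853 + 0.5419i)|0⟩ + (0.5757 - 0.5419i)|1⟩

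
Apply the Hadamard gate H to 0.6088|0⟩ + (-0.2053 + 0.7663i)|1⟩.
(0.2853 + 0.5419i)|0⟩ + (0.5757 - 0.5419i)|1⟩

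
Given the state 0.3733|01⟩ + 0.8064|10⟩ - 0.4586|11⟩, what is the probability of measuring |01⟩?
0.1394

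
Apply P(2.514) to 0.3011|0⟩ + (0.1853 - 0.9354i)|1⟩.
0.3011|0⟩ + (0.3993 + 0.866i)|1⟩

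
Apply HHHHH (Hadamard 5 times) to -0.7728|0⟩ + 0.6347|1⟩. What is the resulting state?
-0.09765|0⟩ - 0.9953|1⟩

H² = I, so H^5 = H: a single Hadamard. With (a, b) = (-0.7728, 0.6347), H gives ((a + b)/√2, (a − b)/√2) = (-0.09765, -0.9953).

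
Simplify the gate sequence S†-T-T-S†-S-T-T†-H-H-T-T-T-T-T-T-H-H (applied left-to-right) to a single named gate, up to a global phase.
S†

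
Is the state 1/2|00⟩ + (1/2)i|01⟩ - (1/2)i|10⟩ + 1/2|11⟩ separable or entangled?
Separable

Writing the state as a|00⟩ + b|01⟩ + c|10⟩ + d|11⟩, it is a product state iff ad − bc = 0.
Here (a, b, c, d) = (1/2, (1/2)i, -(1/2)i, 1/2): ad − bc = (1/2)(1/2) − ((1/2)i)(-(1/2)i) = 0, so the state is separable.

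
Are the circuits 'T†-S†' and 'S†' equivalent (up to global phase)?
No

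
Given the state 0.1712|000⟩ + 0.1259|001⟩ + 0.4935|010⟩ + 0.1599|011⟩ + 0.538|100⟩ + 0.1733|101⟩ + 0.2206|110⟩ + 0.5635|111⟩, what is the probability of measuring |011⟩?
0.02557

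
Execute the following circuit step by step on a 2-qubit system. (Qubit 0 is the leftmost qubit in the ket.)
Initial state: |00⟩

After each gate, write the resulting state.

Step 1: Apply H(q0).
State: 1/√2|00⟩ + 1/√2|10⟩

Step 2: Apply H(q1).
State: 1/2|00⟩ + 1/2|01⟩ + 1/2|10⟩ + 1/2|11⟩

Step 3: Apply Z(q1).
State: 1/2|00⟩ - 1/2|01⟩ + 1/2|10⟩ - 1/2|11⟩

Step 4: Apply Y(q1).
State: (1/2)i|00⟩ + (1/2)i|01⟩ + (1/2)i|10⟩ + (1/2)i|11⟩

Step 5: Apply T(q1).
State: (1/2)i|00⟩ + (-1/√8 + (1/√8)i)|01⟩ + (1/2)i|10⟩ + (-1/√8 + (1/√8)i)|11⟩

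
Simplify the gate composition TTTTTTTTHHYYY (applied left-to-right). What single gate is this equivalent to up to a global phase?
Y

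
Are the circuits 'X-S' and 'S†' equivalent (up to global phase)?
No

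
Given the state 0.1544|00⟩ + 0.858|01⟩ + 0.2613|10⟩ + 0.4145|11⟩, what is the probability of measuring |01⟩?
0.7362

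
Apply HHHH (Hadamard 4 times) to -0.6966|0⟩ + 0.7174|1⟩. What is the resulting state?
-0.6966|0⟩ + 0.7174|1⟩

H² = I, so an even number of Hadamards cancels: H^4 = I and the state is unchanged.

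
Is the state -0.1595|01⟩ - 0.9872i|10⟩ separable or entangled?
Entangled

Writing the state as a|00⟩ + b|01⟩ + c|10⟩ + d|11⟩, it is a product state iff ad − bc = 0.
Here (a, b, c, d) = (0, -0.1595, -0.9872i, 0): ad − bc = (0)(0) − (-0.1595)(-0.9872i) = -0.1575i ≠ 0, so the state is entangled.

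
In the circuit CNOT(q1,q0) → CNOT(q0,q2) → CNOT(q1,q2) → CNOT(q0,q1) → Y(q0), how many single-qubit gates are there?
1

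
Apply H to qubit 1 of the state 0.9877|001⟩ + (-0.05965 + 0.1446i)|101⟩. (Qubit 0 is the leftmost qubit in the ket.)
0.6984|001⟩ + 0.6984|011⟩ + (-0.04218 + 0.1022i)|101⟩ + (-0.04218 + 0.1022i)|111⟩

H on qubit 1 mixes each pair of kets that differ only in qubit 1: amplitudes (a, b) of (|…0…⟩, |…1…⟩) become ((a + b)/√2, (a − b)/√2). Kets absent from the input have amplitude 0.
(|001⟩, |011⟩): (a, b) = (0.9877, 0) → (0.6984, 0.6984)
(|101⟩, |111⟩): (a, b) = ((-0.05965 + 0.1446i), 0) → ((-0.04218 + 0.1022i), (-0.04218 + 0.1022i))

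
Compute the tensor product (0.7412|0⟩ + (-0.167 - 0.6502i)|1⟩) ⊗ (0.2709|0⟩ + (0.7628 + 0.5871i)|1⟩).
0.2008|00⟩ + (0.5654 + 0.4352i)|01⟩ + (-0.04524 - 0.1761i)|10⟩ + (0.2543 - 0.594i)|11⟩

amp(|b₁b₂…⟩) = product of the factor amplitudes for bits b₁, b₂, …; only kets whose every factor amplitude is nonzero survive.
|00⟩: (0.7412)(0.2709) = 0.2008
|01⟩: (0.7412)(0.7628 + 0.5871i) = (0.5654 + 0.4352i)
|10⟩: (-0.167 - 0.6502i)(0.2709) = (-0.04524 - 0.1761i)
|11⟩: (-0.167 - 0.6502i)(0.7628 + 0.5871i) = (0.2543 - 0.594i)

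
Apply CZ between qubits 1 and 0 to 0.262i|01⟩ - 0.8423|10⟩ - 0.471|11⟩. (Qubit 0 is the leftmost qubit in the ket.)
0.262i|01⟩ - 0.8423|10⟩ + 0.471|11⟩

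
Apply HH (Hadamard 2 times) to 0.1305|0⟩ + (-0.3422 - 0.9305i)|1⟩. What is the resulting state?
0.1305|0⟩ + (-0.3422 - 0.9305i)|1⟩

H² = I, so an even number of Hadamards cancels: H^2 = I and the state is unchanged.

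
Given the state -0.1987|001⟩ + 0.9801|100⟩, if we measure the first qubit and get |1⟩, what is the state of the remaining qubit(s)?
|00⟩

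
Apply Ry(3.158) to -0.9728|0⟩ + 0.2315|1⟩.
-0.2235|0⟩ - 0.9747|1⟩

Ry(3.158) = [[cos(θ/2), −sin(θ/2)], [sin(θ/2), cos(θ/2)]]; θ = 3.158, cos(θ/2) ≈ -0.00820358, sin(θ/2) ≈ 0.999966.
With a = amp(|0⟩) = -0.9728 and b = amp(|1⟩) = 0.2315:
new amp(|0⟩) = (-0.00820358)·a + (-0.999966)·b = -0.2235
new amp(|1⟩) = (0.999966)·a + (-0.00820358)·b = -0.9747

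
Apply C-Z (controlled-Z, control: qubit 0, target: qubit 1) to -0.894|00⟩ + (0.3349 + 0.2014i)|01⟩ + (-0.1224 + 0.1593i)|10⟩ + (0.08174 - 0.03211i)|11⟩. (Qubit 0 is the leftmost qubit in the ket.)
-0.894|00⟩ + (0.3349 + 0.2014i)|01⟩ + (-0.1224 + 0.1593i)|10⟩ + (-0.08174 + 0.03211i)|11⟩

C-Z leaves the control-|0⟩ kets |00⟩, |01⟩ unchanged and applies Z to qubit 1 on the control-|1⟩ pair (|10⟩, |11⟩).
Z = [[1, 0], [0, -1]].
With a = amp(|10⟩) = (-0.1224 + 0.1593i) and b = amp(|11⟩) = (0.08174 - 0.03211i):
new amp(|10⟩) = (1)·a = (-0.1224 + 0.1593i)
new amp(|11⟩) = (-1)·b = (-0.08174 + 0.03211i)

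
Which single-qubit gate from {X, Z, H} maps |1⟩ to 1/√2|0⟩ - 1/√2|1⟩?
H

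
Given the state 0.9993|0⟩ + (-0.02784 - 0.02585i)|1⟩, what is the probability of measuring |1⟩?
0.001443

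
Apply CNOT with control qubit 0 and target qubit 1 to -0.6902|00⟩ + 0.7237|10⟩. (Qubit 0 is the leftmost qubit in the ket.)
-0.6902|00⟩ + 0.7237|11⟩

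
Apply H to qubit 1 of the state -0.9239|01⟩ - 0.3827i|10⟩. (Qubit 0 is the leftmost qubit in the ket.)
-0.6533|00⟩ + 0.6533|01⟩ - 0.2706i|10⟩ - 0.2706i|11⟩

H on qubit 1 mixes each pair of kets that differ only in qubit 1: amplitudes (a, b) of (|…0…⟩, |…1…⟩) become ((a + b)/√2, (a − b)/√2). Kets absent from the input have amplitude 0.
(|00⟩, |01⟩): (a, b) = (0, -0.9239) → (-0.6533, 0.6533)
(|10⟩, |11⟩): (a, b) = (-0.3827i, 0) → (-0.2706i, -0.2706i)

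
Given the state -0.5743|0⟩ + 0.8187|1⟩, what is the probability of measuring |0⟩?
0.3298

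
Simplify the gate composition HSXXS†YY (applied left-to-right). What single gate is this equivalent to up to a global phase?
H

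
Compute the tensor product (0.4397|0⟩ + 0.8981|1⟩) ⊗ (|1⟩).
0.4397|01⟩ + 0.8981|11⟩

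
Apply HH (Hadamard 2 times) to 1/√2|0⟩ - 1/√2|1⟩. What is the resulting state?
1/√2|0⟩ - 1/√2|1⟩

H² = I, so an even number of Hadamards cancels: H^2 = I and the state is unchanged.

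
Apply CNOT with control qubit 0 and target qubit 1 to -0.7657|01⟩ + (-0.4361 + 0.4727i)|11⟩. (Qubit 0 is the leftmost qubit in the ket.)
-0.7657|01⟩ + (-0.4361 + 0.4727i)|10⟩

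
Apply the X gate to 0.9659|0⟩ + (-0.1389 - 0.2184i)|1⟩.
(-0.1389 - 0.2184i)|0⟩ + 0.9659|1⟩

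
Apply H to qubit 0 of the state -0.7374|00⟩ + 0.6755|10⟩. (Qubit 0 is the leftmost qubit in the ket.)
-0.04377|00⟩ - 0.9991|10⟩

H on qubit 0 mixes each pair of kets that differ only in qubit 0: amplitudes (a, b) of (|…0…⟩, |…1…⟩) become ((a + b)/√2, (a − b)/√2). Kets absent from the input have amplitude 0.
(|00⟩, |10⟩): (a, b) = (-0.7374, 0.6755) → (-0.04377, -0.9991)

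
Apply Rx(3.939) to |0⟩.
-0.3882|0⟩ - 0.9216i|1⟩

Rx(3.939) = [[cos(θ/2), −i·sin(θ/2)], [−i·sin(θ/2), cos(θ/2)]]; θ = 3.939, cos(θ/2) ≈ -0.388224, sin(θ/2) ≈ 0.921565.
With a = amp(|0⟩) = 1 and b = amp(|1⟩) = 0:
new amp(|0⟩) = (-0.388224)·a + (-0.921565i)·b = -0.3882
new amp(|1⟩) = (-0.921565i)·a + (-0.388224)·b = -0.9216i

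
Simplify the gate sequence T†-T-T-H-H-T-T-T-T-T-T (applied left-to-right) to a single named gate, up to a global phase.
T†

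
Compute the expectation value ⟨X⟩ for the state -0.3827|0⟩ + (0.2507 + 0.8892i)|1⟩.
-0.1919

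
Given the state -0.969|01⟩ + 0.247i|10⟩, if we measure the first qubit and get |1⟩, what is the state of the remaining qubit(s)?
i|0⟩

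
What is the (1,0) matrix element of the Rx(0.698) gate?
-0.342i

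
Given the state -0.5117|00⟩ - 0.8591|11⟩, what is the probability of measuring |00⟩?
0.2618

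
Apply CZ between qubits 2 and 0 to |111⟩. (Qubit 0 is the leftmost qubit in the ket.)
-|111⟩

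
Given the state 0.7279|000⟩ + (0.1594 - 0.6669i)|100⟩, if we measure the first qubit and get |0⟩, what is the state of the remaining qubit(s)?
|00⟩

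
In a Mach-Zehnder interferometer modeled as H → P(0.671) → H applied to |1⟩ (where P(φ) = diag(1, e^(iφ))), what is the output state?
(0.1084 - 0.3109i)|0⟩ + (0.8916 + 0.3109i)|1⟩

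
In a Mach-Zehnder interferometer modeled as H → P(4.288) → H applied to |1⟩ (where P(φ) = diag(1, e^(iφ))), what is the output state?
(0.7059 + 0.4556i)|0⟩ + (0.2941 - 0.4556i)|1⟩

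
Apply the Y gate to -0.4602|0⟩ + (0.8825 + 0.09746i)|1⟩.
(0.09746 - 0.8825i)|0⟩ - 0.4602i|1⟩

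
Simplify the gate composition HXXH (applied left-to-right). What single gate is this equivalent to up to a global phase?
I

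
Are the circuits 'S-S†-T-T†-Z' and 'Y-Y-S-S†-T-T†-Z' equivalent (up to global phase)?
Yes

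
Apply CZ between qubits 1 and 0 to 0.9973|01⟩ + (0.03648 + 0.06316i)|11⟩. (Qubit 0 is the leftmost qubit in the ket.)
0.9973|01⟩ + (-0.03648 - 0.06316i)|11⟩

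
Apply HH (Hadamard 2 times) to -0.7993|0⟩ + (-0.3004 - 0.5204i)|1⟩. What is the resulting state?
-0.7993|0⟩ + (-0.3004 - 0.5204i)|1⟩

H² = I, so an even number of Hadamards cancels: H^2 = I and the state is unchanged.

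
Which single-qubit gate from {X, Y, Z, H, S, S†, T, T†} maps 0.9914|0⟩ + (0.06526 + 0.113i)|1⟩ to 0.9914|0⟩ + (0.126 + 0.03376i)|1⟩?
T†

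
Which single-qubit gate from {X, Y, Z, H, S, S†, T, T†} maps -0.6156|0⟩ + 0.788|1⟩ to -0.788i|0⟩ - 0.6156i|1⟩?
Y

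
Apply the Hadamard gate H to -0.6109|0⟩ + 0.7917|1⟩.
0.1278|0⟩ - 0.9918|1⟩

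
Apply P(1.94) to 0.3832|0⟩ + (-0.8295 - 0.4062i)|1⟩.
0.3832|0⟩ + (0.6782 - 0.627i)|1⟩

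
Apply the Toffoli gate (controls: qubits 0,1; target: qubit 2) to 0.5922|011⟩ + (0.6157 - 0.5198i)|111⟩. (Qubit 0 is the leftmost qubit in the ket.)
0.5922|011⟩ + (0.6157 - 0.5198i)|110⟩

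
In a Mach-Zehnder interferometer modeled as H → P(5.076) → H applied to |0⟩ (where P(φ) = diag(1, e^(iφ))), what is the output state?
(0.6778 - 0.4673i)|0⟩ + (0.3222 + 0.4673i)|1⟩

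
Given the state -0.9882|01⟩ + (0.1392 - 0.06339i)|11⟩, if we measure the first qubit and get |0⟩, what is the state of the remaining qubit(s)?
-|1⟩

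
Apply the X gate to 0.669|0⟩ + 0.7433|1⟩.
0.7433|0⟩ + 0.669|1⟩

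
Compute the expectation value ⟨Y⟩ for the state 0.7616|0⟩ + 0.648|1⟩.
0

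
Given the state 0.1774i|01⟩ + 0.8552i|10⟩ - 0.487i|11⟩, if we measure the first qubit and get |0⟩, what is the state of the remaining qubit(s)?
i|1⟩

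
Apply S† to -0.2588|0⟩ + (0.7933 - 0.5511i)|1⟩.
-0.2588|0⟩ + (-0.5511 - 0.7933i)|1⟩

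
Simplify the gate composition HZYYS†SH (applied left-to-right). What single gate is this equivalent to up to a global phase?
X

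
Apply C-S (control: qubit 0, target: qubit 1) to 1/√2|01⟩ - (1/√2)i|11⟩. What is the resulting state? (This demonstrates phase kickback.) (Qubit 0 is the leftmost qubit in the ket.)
1/√2|01⟩ + 1/√2|11⟩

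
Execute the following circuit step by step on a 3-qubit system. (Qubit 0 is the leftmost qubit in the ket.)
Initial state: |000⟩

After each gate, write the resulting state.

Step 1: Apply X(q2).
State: |001⟩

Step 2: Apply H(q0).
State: 1/√2|001⟩ + 1/√2|101⟩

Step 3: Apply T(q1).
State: 1/√2|001⟩ + 1/√2|101⟩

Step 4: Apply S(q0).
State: 1/√2|001⟩ + (1/√2)i|101⟩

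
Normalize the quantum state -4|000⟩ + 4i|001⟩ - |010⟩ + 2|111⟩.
-0.6576|000⟩ + 0.6576i|001⟩ - 0.1644|010⟩ + 0.3288|111⟩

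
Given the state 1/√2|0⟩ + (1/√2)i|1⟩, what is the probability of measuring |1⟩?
1/2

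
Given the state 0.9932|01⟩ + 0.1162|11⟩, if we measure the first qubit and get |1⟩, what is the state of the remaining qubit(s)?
|1⟩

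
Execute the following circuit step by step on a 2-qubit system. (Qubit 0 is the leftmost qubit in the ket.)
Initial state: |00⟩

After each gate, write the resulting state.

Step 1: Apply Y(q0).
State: i|10⟩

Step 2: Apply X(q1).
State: i|11⟩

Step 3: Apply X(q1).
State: i|10⟩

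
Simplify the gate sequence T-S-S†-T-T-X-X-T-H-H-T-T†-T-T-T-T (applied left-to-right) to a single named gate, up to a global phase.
I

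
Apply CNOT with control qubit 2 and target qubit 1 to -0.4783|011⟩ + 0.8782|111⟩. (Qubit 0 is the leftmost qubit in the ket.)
-0.4783|001⟩ + 0.8782|101⟩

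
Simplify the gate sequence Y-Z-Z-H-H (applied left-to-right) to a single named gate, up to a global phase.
Y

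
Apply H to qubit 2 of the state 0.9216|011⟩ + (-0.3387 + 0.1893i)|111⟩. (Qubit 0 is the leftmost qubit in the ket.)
0.6517|010⟩ - 0.6517|011⟩ + (-0.2395 + 0.1339i)|110⟩ + (0.2395 - 0.1339i)|111⟩

H on qubit 2 mixes each pair of kets that differ only in qubit 2: amplitudes (a, b) of (|…0…⟩, |…1…⟩) become ((a + b)/√2, (a − b)/√2). Kets absent from the input have amplitude 0.
(|010⟩, |011⟩): (a, b) = (0, 0.9216) → (0.6517, -0.6517)
(|110⟩, |111⟩): (a, b) = (0, (-0.3387 + 0.1893i)) → ((-0.2395 + 0.1339i), (0.2395 - 0.1339i))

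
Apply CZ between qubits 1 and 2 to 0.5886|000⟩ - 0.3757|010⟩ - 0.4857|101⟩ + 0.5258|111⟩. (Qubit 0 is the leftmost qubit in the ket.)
0.5886|000⟩ - 0.3757|010⟩ - 0.4857|101⟩ - 0.5258|111⟩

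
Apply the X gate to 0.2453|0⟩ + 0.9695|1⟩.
0.9695|0⟩ + 0.2453|1⟩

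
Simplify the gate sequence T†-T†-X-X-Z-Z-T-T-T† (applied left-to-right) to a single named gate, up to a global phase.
T†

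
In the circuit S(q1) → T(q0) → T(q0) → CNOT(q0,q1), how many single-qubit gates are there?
3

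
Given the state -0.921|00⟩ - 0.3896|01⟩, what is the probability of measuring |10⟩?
0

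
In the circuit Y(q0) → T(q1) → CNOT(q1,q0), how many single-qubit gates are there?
2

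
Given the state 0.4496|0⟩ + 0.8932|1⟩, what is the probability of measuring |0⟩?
0.2021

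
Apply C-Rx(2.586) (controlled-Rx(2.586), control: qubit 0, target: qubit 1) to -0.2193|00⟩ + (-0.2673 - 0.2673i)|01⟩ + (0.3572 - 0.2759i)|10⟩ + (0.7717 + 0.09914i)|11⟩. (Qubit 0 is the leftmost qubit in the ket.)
-0.2193|00⟩ + (-0.2673 - 0.2673i)|01⟩ + (0.1933 - 0.8178i)|10⟩ + (-0.05369 - 0.3163i)|11⟩

C-Rx(2.586) leaves the control-|0⟩ kets |00⟩, |01⟩ unchanged and applies Rx(2.586) to qubit 1 on the control-|1⟩ pair (|10⟩, |11⟩).
Rx(2.586) = [[cos(θ/2), −i·sin(θ/2)], [−i·sin(θ/2), cos(θ/2)]]; θ = 2.586, cos(θ/2) ≈ 0.274237, sin(θ/2) ≈ 0.961662.
With a = amp(|10⟩) = (0.3572 - 0.2759i) and b = amp(|11⟩) = (0.7717 + 0.09914i):
new amp(|10⟩) = (0.274237)·a + (-0.961662i)·b = (0.1933 - 0.8178i)
new amp(|11⟩) = (-0.961662i)·a + (0.274237)·b = (-0.05369 - 0.3163i)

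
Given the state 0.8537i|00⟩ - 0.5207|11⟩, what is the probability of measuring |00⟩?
0.7288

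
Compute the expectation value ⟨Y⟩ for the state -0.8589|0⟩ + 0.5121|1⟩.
0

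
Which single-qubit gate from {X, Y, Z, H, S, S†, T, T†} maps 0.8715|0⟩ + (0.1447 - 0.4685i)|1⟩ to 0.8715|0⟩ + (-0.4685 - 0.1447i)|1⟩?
S†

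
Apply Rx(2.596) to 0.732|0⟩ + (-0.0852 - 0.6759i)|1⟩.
(-0.4537 + 0.08205i)|0⟩ + (-0.02296 - 0.887i)|1⟩

Rx(2.596) = [[cos(θ/2), −i·sin(θ/2)], [−i·sin(θ/2), cos(θ/2)]]; θ = 2.596, cos(θ/2) ≈ 0.269425, sin(θ/2) ≈ 0.963021.
With a = amp(|0⟩) = 0.732 and b = amp(|1⟩) = (-0.0852 - 0.6759i):
new amp(|0⟩) = (0.269425)·a + (-0.963021i)·b = (-0.4537 + 0.08205i)
new amp(|1⟩) = (-0.963021i)·a + (0.269425)·b = (-0.02296 - 0.887i)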